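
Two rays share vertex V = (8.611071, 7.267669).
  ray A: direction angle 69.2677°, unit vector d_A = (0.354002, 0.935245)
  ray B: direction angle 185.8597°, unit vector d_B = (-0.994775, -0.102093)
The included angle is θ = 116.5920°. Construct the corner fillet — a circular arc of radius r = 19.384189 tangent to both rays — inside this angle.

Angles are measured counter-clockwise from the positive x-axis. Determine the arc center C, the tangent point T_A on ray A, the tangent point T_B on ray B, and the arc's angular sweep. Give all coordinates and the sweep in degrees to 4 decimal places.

center=(-5.2791,25.3281) T_A=(12.8498,18.4661) T_B=(-3.3002,6.0452) sweep=63.4080

bisector direction at 127.5637° = (-0.609643,0.792676)
center distance |VC| = r/sin(θ/2) = 19.384189/sin(58.2960°) = 22.784170
C = V + |VC|·bis = (-5.2791,25.3281)
T_A = V + ((C−V)·d_A)·d_A = V + 11.9738·d_A = (12.8498,18.4661)
T_B = V + ((C−V)·d_B)·d_B = V + 11.9738·d_B = (-3.3002,6.0452)
sweep = 180° − θ = 63.4080°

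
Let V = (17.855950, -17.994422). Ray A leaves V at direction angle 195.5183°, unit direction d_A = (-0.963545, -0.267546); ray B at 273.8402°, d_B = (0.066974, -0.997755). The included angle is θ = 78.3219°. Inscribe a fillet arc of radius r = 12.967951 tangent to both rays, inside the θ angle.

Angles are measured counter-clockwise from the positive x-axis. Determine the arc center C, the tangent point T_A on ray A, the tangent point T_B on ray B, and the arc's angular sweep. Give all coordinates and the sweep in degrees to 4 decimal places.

center=(5.9835,-34.7496) T_A=(2.5140,-22.2544) T_B=(18.9223,-33.8811) sweep=101.6781

bisector direction at 234.6792° = (-0.578153,-0.815928)
center distance |VC| = r/sin(θ/2) = 12.967951/sin(39.1609°) = 20.535124
C = V + |VC|·bis = (5.9835,-34.7496)
T_A = V + ((C−V)·d_A)·d_A = V + 15.9224·d_A = (2.5140,-22.2544)
T_B = V + ((C−V)·d_B)·d_B = V + 15.9224·d_B = (18.9223,-33.8811)
sweep = 180° − θ = 101.6781°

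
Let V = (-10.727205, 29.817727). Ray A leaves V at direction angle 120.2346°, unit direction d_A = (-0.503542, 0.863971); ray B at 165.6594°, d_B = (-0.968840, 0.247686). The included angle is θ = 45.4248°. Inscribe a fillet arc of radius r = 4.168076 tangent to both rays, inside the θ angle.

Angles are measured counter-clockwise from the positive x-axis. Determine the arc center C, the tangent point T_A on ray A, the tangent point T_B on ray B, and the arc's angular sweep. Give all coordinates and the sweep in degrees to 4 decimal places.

center=(-19.3426,36.3224) T_A=(-15.7415,38.4212) T_B=(-20.3750,32.2842) sweep=134.5752

bisector direction at 142.9470° = (-0.798078,0.602554)
center distance |VC| = r/sin(θ/2) = 4.168076/sin(22.7124°) = 10.795169
C = V + |VC|·bis = (-19.3426,36.3224)
T_A = V + ((C−V)·d_A)·d_A = V + 9.9581·d_A = (-15.7415,38.4212)
T_B = V + ((C−V)·d_B)·d_B = V + 9.9581·d_B = (-20.3750,32.2842)
sweep = 180° − θ = 134.5752°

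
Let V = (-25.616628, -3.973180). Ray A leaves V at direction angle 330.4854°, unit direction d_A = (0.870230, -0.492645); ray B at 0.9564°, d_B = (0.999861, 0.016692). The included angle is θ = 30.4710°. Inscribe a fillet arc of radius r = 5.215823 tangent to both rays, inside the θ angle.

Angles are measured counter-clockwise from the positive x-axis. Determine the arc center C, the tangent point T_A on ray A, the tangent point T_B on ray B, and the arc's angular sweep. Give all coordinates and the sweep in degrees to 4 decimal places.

center=(-6.3817,-8.8686) T_A=(-8.9513,-13.4076) T_B=(-6.4688,-3.6535) sweep=149.5290

bisector direction at 345.7209° = (0.969106,-0.246646)
center distance |VC| = r/sin(θ/2) = 5.215823/sin(15.2355°) = 19.848098
C = V + |VC|·bis = (-6.3817,-8.8686)
T_A = V + ((C−V)·d_A)·d_A = V + 19.1505·d_A = (-8.9513,-13.4076)
T_B = V + ((C−V)·d_B)·d_B = V + 19.1505·d_B = (-6.4688,-3.6535)
sweep = 180° − θ = 149.5290°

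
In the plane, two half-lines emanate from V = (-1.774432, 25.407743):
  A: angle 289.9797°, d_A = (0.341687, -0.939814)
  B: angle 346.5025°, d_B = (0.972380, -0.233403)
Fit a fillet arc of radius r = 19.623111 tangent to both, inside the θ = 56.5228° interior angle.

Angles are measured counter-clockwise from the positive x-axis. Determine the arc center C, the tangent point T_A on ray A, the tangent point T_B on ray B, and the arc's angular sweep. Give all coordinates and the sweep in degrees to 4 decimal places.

center=(29.1402,-2.1933) T_A=(10.6982,-8.8982) T_B=(33.7203,16.8878) sweep=123.4772

bisector direction at 318.2411° = (0.745954,-0.665998)
center distance |VC| = r/sin(θ/2) = 19.623111/sin(28.2614°) = 41.443128
C = V + |VC|·bis = (29.1402,-2.1933)
T_A = V + ((C−V)·d_A)·d_A = V + 36.5030·d_A = (10.6982,-8.8982)
T_B = V + ((C−V)·d_B)·d_B = V + 36.5030·d_B = (33.7203,16.8878)
sweep = 180° − θ = 123.4772°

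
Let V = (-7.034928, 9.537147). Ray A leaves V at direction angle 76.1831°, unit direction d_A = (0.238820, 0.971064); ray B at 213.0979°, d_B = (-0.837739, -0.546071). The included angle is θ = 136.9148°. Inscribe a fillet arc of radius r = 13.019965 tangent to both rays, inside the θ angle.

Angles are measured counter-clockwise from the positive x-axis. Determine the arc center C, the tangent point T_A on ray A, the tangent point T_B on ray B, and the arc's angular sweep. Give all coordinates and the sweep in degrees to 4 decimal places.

bisector direction at 144.6405° = (-0.815537,0.578705)
center distance |VC| = r/sin(θ/2) = 13.019965/sin(68.4574°) = 13.997783
C = V + |VC|·bis = (-18.4506,17.6377)
T_A = V + ((C−V)·d_A)·d_A = V + 5.1399·d_A = (-5.8074,14.5283)
T_B = V + ((C−V)·d_B)·d_B = V + 5.1399·d_B = (-11.3408,6.7304)
sweep = 180° − θ = 43.0852°

center=(-18.4506,17.6377) T_A=(-5.8074,14.5283) T_B=(-11.3408,6.7304) sweep=43.0852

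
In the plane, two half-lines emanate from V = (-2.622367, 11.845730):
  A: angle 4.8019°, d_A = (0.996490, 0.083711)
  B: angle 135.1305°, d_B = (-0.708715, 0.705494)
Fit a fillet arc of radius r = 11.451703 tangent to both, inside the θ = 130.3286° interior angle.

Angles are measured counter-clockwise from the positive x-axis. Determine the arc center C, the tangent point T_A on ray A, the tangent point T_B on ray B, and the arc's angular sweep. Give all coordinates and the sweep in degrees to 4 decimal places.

center=(1.7005,23.7009) T_A=(2.6591,12.2894) T_B=(-6.3786,15.5849) sweep=49.6714

bisector direction at 69.9662° = (0.342574,0.939491)
center distance |VC| = r/sin(θ/2) = 11.451703/sin(65.1643°) = 12.618735
C = V + |VC|·bis = (1.7005,23.7009)
T_A = V + ((C−V)·d_A)·d_A = V + 5.3001·d_A = (2.6591,12.2894)
T_B = V + ((C−V)·d_B)·d_B = V + 5.3001·d_B = (-6.3786,15.5849)
sweep = 180° − θ = 49.6714°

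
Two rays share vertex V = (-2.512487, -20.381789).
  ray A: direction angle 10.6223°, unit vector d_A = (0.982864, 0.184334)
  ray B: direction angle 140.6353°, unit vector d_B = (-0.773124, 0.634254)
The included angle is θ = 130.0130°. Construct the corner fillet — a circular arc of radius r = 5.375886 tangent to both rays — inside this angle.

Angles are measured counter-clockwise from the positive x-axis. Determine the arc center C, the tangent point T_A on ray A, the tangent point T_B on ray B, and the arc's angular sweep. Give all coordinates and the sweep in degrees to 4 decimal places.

bisector direction at 75.6288° = (0.248203,0.968708)
center distance |VC| = r/sin(θ/2) = 5.375886/sin(65.0065°) = 5.931320
C = V + |VC|·bis = (-1.0403,-14.6361)
T_A = V + ((C−V)·d_A)·d_A = V + 2.5061·d_A = (-0.0494,-19.9198)
T_B = V + ((C−V)·d_B)·d_B = V + 2.5061·d_B = (-4.4500,-18.7923)
sweep = 180° − θ = 49.9870°

center=(-1.0403,-14.6361) T_A=(-0.0494,-19.9198) T_B=(-4.4500,-18.7923) sweep=49.9870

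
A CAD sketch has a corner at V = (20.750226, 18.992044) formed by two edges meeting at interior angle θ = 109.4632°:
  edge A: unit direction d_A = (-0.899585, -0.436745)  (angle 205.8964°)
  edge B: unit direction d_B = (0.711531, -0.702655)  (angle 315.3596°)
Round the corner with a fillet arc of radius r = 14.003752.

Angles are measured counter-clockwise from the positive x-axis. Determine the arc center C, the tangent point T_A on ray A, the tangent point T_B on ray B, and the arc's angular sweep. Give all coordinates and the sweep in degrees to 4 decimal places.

center=(17.9571,2.0691) T_A=(11.8411,14.6667) T_B=(27.7970,12.0332) sweep=70.5368

bisector direction at 260.6280° = (-0.162844,-0.986652)
center distance |VC| = r/sin(θ/2) = 14.003752/sin(54.7316°) = 17.151872
C = V + |VC|·bis = (17.9571,2.0691)
T_A = V + ((C−V)·d_A)·d_A = V + 9.9036·d_A = (11.8411,14.6667)
T_B = V + ((C−V)·d_B)·d_B = V + 9.9036·d_B = (27.7970,12.0332)
sweep = 180° − θ = 70.5368°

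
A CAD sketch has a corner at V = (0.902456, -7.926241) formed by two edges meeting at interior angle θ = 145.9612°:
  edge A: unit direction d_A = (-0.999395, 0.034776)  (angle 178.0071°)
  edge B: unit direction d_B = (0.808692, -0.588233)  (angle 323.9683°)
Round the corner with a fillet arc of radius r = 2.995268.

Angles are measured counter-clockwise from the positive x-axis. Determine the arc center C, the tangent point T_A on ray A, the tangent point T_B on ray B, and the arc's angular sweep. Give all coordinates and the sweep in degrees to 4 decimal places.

bisector direction at 250.9877° = (-0.325771,-0.945449)
center distance |VC| = r/sin(θ/2) = 2.995268/sin(72.9806°) = 3.132452
C = V + |VC|·bis = (-0.1180,-10.8878)
T_A = V + ((C−V)·d_A)·d_A = V + 0.9169·d_A = (-0.0138,-7.8944)
T_B = V + ((C−V)·d_B)·d_B = V + 0.9169·d_B = (1.6439,-8.4656)
sweep = 180° − θ = 34.0388°

center=(-0.1180,-10.8878) T_A=(-0.0138,-7.8944) T_B=(1.6439,-8.4656) sweep=34.0388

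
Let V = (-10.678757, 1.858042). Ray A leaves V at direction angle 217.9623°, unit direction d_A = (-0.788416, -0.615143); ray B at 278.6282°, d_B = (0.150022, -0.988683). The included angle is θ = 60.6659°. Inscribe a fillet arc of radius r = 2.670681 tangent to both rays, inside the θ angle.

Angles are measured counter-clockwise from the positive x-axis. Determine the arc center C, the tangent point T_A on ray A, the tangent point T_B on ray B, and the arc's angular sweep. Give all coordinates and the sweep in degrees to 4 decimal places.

center=(-12.6345,-3.0553) T_A=(-14.2773,-0.9497) T_B=(-9.9940,-2.6546) sweep=119.3341

bisector direction at 248.2953° = (-0.369824,-0.929102)
center distance |VC| = r/sin(θ/2) = 2.670681/sin(30.3330°) = 5.288225
C = V + |VC|·bis = (-12.6345,-3.0553)
T_A = V + ((C−V)·d_A)·d_A = V + 4.5643·d_A = (-14.2773,-0.9497)
T_B = V + ((C−V)·d_B)·d_B = V + 4.5643·d_B = (-9.9940,-2.6546)
sweep = 180° − θ = 119.3341°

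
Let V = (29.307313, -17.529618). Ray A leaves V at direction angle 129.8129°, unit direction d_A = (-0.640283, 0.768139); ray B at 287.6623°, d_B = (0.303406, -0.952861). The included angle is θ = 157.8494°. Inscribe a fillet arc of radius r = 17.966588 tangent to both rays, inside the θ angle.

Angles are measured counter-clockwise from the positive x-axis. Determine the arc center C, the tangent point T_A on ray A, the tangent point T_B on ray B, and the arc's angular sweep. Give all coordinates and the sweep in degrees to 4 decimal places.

bisector direction at 208.7376° = (-0.876831,-0.480799)
center distance |VC| = r/sin(θ/2) = 17.966588/sin(78.9247°) = 18.307556
C = V + |VC|·bis = (13.2547,-26.3319)
T_A = V + ((C−V)·d_A)·d_A = V + 3.5169·d_A = (27.0555,-14.8282)
T_B = V + ((C−V)·d_B)·d_B = V + 3.5169·d_B = (30.3744,-20.8807)
sweep = 180° − θ = 22.1506°

center=(13.2547,-26.3319) T_A=(27.0555,-14.8282) T_B=(30.3744,-20.8807) sweep=22.1506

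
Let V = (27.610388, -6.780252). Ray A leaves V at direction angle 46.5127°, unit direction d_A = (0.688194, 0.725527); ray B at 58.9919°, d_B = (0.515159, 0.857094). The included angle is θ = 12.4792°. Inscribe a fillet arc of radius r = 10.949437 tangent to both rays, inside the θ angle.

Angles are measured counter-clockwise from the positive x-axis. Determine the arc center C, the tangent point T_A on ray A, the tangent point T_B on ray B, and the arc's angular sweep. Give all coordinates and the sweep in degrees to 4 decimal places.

center=(88.5865,73.4141) T_A=(96.5306,65.8788) T_B=(79.2018,79.0548) sweep=167.5208

bisector direction at 52.7523° = (0.605262,0.796026)
center distance |VC| = r/sin(θ/2) = 10.949437/sin(6.2396°) = 100.743361
C = V + |VC|·bis = (88.5865,73.4141)
T_A = V + ((C−V)·d_A)·d_A = V + 100.1466·d_A = (96.5306,65.8788)
T_B = V + ((C−V)·d_B)·d_B = V + 100.1466·d_B = (79.2018,79.0548)
sweep = 180° − θ = 167.5208°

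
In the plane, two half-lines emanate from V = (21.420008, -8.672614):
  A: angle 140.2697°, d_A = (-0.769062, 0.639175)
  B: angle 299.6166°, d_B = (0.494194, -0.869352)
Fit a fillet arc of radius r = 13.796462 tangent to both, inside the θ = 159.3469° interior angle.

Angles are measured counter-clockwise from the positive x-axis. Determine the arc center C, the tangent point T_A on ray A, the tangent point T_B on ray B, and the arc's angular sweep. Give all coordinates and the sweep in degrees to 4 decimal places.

bisector direction at 219.9432° = (-0.766682,-0.642027)
center distance |VC| = r/sin(θ/2) = 13.796462/sin(79.6735°) = 14.023615
C = V + |VC|·bis = (10.6684,-17.6762)
T_A = V + ((C−V)·d_A)·d_A = V + 2.5138·d_A = (19.4867,-7.0658)
T_B = V + ((C−V)·d_B)·d_B = V + 2.5138·d_B = (22.6623,-10.8580)
sweep = 180° − θ = 20.6531°

center=(10.6684,-17.6762) T_A=(19.4867,-7.0658) T_B=(22.6623,-10.8580) sweep=20.6531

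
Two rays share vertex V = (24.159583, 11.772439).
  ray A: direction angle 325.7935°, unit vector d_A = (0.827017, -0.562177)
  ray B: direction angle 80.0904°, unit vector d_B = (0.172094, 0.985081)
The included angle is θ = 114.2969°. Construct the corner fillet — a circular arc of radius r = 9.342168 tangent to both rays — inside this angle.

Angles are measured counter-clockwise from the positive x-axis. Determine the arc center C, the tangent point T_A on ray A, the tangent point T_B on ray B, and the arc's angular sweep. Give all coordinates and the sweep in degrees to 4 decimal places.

bisector direction at 22.9419° = (0.920900,0.389798)
center distance |VC| = r/sin(θ/2) = 9.342168/sin(57.1484°) = 11.120584
C = V + |VC|·bis = (34.4005,16.1072)
T_A = V + ((C−V)·d_A)·d_A = V + 6.0325·d_A = (29.1486,8.3811)
T_B = V + ((C−V)·d_B)·d_B = V + 6.0325·d_B = (25.1977,17.7150)
sweep = 180° − θ = 65.7031°

center=(34.4005,16.1072) T_A=(29.1486,8.3811) T_B=(25.1977,17.7150) sweep=65.7031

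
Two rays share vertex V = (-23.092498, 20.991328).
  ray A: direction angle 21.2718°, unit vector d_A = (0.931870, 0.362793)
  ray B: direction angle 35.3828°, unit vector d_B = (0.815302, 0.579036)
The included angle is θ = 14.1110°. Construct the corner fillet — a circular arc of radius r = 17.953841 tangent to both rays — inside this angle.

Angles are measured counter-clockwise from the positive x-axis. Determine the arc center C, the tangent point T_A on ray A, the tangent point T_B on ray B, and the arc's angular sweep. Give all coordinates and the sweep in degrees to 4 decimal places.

center=(105.5715,90.3489) T_A=(112.0850,73.6182) T_B=(95.1756,104.9867) sweep=165.8890

bisector direction at 28.3273° = (0.880251,0.474508)
center distance |VC| = r/sin(θ/2) = 17.953841/sin(7.0555°) = 146.167347
C = V + |VC|·bis = (105.5715,90.3489)
T_A = V + ((C−V)·d_A)·d_A = V + 145.0605·d_A = (112.0850,73.6182)
T_B = V + ((C−V)·d_B)·d_B = V + 145.0605·d_B = (95.1756,104.9867)
sweep = 180° − θ = 165.8890°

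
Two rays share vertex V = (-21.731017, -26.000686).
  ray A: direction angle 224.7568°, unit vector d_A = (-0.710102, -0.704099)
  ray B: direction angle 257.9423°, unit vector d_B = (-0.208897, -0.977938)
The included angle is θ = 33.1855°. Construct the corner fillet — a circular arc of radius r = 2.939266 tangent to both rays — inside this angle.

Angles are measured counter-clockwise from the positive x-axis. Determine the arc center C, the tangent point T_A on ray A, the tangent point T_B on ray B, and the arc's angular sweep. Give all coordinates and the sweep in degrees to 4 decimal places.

center=(-26.6660,-35.0332) T_A=(-28.7356,-32.9460) T_B=(-23.7916,-35.6472) sweep=146.8145

bisector direction at 241.3495° = (-0.479465,-0.877561)
center distance |VC| = r/sin(θ/2) = 2.939266/sin(16.5927°) = 10.292733
C = V + |VC|·bis = (-26.6660,-35.0332)
T_A = V + ((C−V)·d_A)·d_A = V + 9.8641·d_A = (-28.7356,-32.9460)
T_B = V + ((C−V)·d_B)·d_B = V + 9.8641·d_B = (-23.7916,-35.6472)
sweep = 180° − θ = 146.8145°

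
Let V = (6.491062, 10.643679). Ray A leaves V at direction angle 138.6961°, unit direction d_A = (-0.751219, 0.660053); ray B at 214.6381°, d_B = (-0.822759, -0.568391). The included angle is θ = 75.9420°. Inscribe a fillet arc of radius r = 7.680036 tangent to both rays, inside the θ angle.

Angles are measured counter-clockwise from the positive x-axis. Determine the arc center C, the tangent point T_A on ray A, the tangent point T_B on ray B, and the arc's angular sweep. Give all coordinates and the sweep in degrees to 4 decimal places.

bisector direction at 176.6671° = (-0.998309,0.058137)
center distance |VC| = r/sin(θ/2) = 7.680036/sin(37.9710°) = 12.482535
C = V + |VC|·bis = (-5.9704,11.3694)
T_A = V + ((C−V)·d_A)·d_A = V + 9.8403·d_A = (-0.9011,17.1388)
T_B = V + ((C−V)·d_B)·d_B = V + 9.8403·d_B = (-1.6051,5.0506)
sweep = 180° − θ = 104.0580°

center=(-5.9704,11.3694) T_A=(-0.9011,17.1388) T_B=(-1.6051,5.0506) sweep=104.0580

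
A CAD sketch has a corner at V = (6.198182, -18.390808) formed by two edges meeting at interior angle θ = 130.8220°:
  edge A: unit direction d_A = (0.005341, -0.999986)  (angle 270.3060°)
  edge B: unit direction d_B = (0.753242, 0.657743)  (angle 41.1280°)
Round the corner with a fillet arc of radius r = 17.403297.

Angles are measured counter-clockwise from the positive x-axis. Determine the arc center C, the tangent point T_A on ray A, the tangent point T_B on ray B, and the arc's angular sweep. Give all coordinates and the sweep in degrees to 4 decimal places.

bisector direction at 335.7170° = (0.911525,-0.411244)
center distance |VC| = r/sin(θ/2) = 17.403297/sin(65.4110°) = 19.138888
C = V + |VC|·bis = (23.6438,-26.2616)
T_A = V + ((C−V)·d_A)·d_A = V + 7.9638·d_A = (6.2407,-26.3545)
T_B = V + ((C−V)·d_B)·d_B = V + 7.9638·d_B = (12.1969,-13.1527)
sweep = 180° − θ = 49.1780°

center=(23.6438,-26.2616) T_A=(6.2407,-26.3545) T_B=(12.1969,-13.1527) sweep=49.1780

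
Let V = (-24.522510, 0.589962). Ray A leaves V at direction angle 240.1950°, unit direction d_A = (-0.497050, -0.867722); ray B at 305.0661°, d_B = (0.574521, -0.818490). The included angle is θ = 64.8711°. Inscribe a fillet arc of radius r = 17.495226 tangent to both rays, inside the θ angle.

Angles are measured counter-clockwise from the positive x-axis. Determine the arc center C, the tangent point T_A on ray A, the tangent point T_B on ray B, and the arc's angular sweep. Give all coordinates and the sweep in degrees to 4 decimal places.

bisector direction at 272.6305° = (0.045896,-0.998946)
center distance |VC| = r/sin(θ/2) = 17.495226/sin(32.4355°) = 32.619013
C = V + |VC|·bis = (-23.0254,-31.9947)
T_A = V + ((C−V)·d_A)·d_A = V + 27.5303·d_A = (-38.2064,-23.2987)
T_B = V + ((C−V)·d_B)·d_B = V + 27.5303·d_B = (-8.7058,-21.9433)
sweep = 180° − θ = 115.1289°

center=(-23.0254,-31.9947) T_A=(-38.2064,-23.2987) T_B=(-8.7058,-21.9433) sweep=115.1289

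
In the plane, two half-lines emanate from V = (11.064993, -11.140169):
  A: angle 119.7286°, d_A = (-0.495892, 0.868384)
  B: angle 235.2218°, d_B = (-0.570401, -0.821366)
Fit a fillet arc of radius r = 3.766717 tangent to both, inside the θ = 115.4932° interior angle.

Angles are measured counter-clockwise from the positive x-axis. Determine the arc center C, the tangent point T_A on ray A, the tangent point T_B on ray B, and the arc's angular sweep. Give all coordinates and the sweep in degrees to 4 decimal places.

bisector direction at 177.4752° = (-0.999029,0.044052)
center distance |VC| = r/sin(θ/2) = 3.766717/sin(57.7466°) = 4.453984
C = V + |VC|·bis = (6.6153,-10.9440)
T_A = V + ((C−V)·d_A)·d_A = V + 2.3769·d_A = (9.8863,-9.0761)
T_B = V + ((C−V)·d_B)·d_B = V + 2.3769·d_B = (9.7092,-13.0925)
sweep = 180° − θ = 64.5068°

center=(6.6153,-10.9440) T_A=(9.8863,-9.0761) T_B=(9.7092,-13.0925) sweep=64.5068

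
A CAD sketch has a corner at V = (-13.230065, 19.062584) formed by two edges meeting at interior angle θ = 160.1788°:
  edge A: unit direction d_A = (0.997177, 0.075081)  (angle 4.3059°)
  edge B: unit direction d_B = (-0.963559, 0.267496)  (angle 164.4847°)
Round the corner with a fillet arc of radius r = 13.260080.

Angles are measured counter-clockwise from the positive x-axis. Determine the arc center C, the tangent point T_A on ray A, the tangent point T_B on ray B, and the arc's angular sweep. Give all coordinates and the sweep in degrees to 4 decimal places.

center=(-11.9154,32.4592) T_A=(-10.9198,19.2365) T_B=(-15.4624,19.6823) sweep=19.8212

bisector direction at 84.3953° = (0.097665,0.995219)
center distance |VC| = r/sin(θ/2) = 13.260080/sin(80.0894°) = 13.460951
C = V + |VC|·bis = (-11.9154,32.4592)
T_A = V + ((C−V)·d_A)·d_A = V + 2.3168·d_A = (-10.9198,19.2365)
T_B = V + ((C−V)·d_B)·d_B = V + 2.3168·d_B = (-15.4624,19.6823)
sweep = 180° − θ = 19.8212°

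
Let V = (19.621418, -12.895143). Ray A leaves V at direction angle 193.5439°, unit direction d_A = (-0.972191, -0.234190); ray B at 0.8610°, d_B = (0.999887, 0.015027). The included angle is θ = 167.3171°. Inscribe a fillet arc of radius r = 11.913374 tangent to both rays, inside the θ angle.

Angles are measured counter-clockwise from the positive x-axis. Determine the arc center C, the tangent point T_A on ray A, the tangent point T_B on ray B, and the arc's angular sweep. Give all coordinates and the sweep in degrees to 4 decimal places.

bisector direction at 277.2025° = (0.125376,-0.992109)
center distance |VC| = r/sin(θ/2) = 11.913374/sin(83.6586°) = 11.986717
C = V + |VC|·bis = (21.1243,-24.7873)
T_A = V + ((C−V)·d_A)·d_A = V + 1.3240·d_A = (18.3343,-13.2052)
T_B = V + ((C−V)·d_B)·d_B = V + 1.3240·d_B = (20.9452,-12.8752)
sweep = 180° − θ = 12.6829°

center=(21.1243,-24.7873) T_A=(18.3343,-13.2052) T_B=(20.9452,-12.8752) sweep=12.6829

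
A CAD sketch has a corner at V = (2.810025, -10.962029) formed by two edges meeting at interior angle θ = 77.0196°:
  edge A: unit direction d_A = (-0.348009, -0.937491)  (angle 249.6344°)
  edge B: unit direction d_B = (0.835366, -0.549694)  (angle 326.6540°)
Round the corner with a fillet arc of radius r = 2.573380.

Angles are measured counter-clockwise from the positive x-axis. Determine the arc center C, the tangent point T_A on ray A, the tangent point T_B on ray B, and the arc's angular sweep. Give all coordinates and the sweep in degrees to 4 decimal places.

bisector direction at 288.1442° = (0.311410,-0.950276)
center distance |VC| = r/sin(θ/2) = 2.573380/sin(38.5098°) = 4.132958
C = V + |VC|·bis = (4.0971,-14.8895)
T_A = V + ((C−V)·d_A)·d_A = V + 3.2340·d_A = (1.6845,-13.9939)
T_B = V + ((C−V)·d_B)·d_B = V + 3.2340·d_B = (5.5116,-12.7398)
sweep = 180° − θ = 102.9804°

center=(4.0971,-14.8895) T_A=(1.6845,-13.9939) T_B=(5.5116,-12.7398) sweep=102.9804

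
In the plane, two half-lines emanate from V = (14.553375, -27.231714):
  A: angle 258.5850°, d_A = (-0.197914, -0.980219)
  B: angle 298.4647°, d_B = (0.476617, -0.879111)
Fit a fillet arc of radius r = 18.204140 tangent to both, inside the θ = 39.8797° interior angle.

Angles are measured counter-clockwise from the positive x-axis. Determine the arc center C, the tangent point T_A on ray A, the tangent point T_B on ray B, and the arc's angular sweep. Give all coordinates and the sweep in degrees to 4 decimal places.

bisector direction at 278.5248° = (0.148238,-0.988952)
center distance |VC| = r/sin(θ/2) = 18.204140/sin(19.9398°) = 53.379338
C = V + |VC|·bis = (22.4662,-80.0213)
T_A = V + ((C−V)·d_A)·d_A = V + 50.1793·d_A = (4.6222,-76.4184)
T_B = V + ((C−V)·d_B)·d_B = V + 50.1793·d_B = (38.4697,-71.3449)
sweep = 180° − θ = 140.1203°

center=(22.4662,-80.0213) T_A=(4.6222,-76.4184) T_B=(38.4697,-71.3449) sweep=140.1203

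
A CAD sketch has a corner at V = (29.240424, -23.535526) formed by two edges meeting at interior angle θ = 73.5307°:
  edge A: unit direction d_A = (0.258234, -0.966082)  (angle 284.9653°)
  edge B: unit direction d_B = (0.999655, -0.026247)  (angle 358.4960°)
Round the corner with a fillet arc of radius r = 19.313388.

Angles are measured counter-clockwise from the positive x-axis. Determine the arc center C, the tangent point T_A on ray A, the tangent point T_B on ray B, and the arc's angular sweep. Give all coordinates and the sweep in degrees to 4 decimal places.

center=(54.5739,-43.5207) T_A=(35.9156,-48.5081) T_B=(55.0808,-24.2140) sweep=106.4693

bisector direction at 321.7307° = (0.785108,-0.619359)
center distance |VC| = r/sin(θ/2) = 19.313388/sin(36.7653°) = 32.267538
C = V + |VC|·bis = (54.5739,-43.5207)
T_A = V + ((C−V)·d_A)·d_A = V + 25.8493·d_A = (35.9156,-48.5081)
T_B = V + ((C−V)·d_B)·d_B = V + 25.8493·d_B = (55.0808,-24.2140)
sweep = 180° − θ = 106.4693°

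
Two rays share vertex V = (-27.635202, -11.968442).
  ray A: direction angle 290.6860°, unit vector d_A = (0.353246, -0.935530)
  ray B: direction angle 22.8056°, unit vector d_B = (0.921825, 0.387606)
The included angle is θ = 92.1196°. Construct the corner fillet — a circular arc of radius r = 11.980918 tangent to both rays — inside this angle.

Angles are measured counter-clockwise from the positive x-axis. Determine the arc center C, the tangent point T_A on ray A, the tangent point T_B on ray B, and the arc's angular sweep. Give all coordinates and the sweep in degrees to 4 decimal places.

bisector direction at 336.7458° = (0.918762,-0.394811)
center distance |VC| = r/sin(θ/2) = 11.980918/sin(46.0598°) = 16.638675
C = V + |VC|·bis = (-12.3482,-18.5376)
T_A = V + ((C−V)·d_A)·d_A = V + 11.5457·d_A = (-23.5567,-22.7698)
T_B = V + ((C−V)·d_B)·d_B = V + 11.5457·d_B = (-16.9921,-7.4933)
sweep = 180° − θ = 87.8804°

center=(-12.3482,-18.5376) T_A=(-23.5567,-22.7698) T_B=(-16.9921,-7.4933) sweep=87.8804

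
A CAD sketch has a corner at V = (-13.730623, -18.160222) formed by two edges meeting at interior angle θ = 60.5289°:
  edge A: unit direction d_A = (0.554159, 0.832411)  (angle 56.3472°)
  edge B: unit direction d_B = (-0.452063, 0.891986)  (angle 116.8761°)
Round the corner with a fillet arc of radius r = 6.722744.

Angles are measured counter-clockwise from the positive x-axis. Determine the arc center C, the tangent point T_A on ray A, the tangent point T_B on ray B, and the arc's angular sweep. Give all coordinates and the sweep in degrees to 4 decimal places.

bisector direction at 86.6117° = (0.059103,0.998252)
center distance |VC| = r/sin(θ/2) = 6.722744/sin(30.2645°) = 13.338994
C = V + |VC|·bis = (-12.9422,-4.8445)
T_A = V + ((C−V)·d_A)·d_A = V + 11.5210·d_A = (-7.3462,-8.5700)
T_B = V + ((C−V)·d_B)·d_B = V + 11.5210·d_B = (-18.9388,-7.8836)
sweep = 180° − θ = 119.4711°

center=(-12.9422,-4.8445) T_A=(-7.3462,-8.5700) T_B=(-18.9388,-7.8836) sweep=119.4711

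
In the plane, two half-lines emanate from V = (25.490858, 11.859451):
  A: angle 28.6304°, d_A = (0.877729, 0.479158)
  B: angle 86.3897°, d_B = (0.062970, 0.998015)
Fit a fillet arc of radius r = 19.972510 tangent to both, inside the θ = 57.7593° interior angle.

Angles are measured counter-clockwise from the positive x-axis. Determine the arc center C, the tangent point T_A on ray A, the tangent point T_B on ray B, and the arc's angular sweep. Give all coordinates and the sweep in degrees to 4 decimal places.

center=(47.7039,46.7405) T_A=(57.2739,29.2100) T_B=(27.7710,47.9981) sweep=122.2407

bisector direction at 57.5101° = (0.537152,0.843486)
center distance |VC| = r/sin(θ/2) = 19.972510/sin(28.8797°) = 41.353400
C = V + |VC|·bis = (47.7039,46.7405)
T_A = V + ((C−V)·d_A)·d_A = V + 36.2105·d_A = (57.2739,29.2100)
T_B = V + ((C−V)·d_B)·d_B = V + 36.2105·d_B = (27.7710,47.9981)
sweep = 180° − θ = 122.2407°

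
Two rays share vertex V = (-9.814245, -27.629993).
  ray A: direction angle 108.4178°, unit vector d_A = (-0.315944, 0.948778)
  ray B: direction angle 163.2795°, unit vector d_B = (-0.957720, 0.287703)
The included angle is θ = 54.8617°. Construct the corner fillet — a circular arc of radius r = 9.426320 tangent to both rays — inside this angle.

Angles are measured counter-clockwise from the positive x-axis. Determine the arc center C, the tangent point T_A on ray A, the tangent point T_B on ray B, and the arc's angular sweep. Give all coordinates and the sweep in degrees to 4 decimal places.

bisector direction at 135.8486° = (-0.717502,0.696556)
center distance |VC| = r/sin(θ/2) = 9.426320/sin(27.4308°) = 20.461852
C = V + |VC|·bis = (-24.4957,-13.3772)
T_A = V + ((C−V)·d_A)·d_A = V + 18.1613·d_A = (-15.5522,-10.3990)
T_B = V + ((C−V)·d_B)·d_B = V + 18.1613·d_B = (-27.2077,-22.4049)
sweep = 180° − θ = 125.1383°

center=(-24.4957,-13.3772) T_A=(-15.5522,-10.3990) T_B=(-27.2077,-22.4049) sweep=125.1383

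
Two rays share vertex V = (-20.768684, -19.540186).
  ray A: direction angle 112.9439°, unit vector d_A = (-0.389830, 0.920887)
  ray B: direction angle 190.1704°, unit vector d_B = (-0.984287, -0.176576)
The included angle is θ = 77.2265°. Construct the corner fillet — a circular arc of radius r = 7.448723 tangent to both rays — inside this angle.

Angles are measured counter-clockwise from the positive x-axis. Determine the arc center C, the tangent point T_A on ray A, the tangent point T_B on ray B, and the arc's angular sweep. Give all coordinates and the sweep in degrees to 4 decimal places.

center=(-31.2638,-13.8553) T_A=(-24.4044,-10.9516) T_B=(-29.9486,-21.1870) sweep=102.7735

bisector direction at 151.5572° = (-0.879293,0.476282)
center distance |VC| = r/sin(θ/2) = 7.448723/sin(38.6133°) = 11.935902
C = V + |VC|·bis = (-31.2638,-13.8553)
T_A = V + ((C−V)·d_A)·d_A = V + 9.3264·d_A = (-24.4044,-10.9516)
T_B = V + ((C−V)·d_B)·d_B = V + 9.3264·d_B = (-29.9486,-21.1870)
sweep = 180° − θ = 102.7735°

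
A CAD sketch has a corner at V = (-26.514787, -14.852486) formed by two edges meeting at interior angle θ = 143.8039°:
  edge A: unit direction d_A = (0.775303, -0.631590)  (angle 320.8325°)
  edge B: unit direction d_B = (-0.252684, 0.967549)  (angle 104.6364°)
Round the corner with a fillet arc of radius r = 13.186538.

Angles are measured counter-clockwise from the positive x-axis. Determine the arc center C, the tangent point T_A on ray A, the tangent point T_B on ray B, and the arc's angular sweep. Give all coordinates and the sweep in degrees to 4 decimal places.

center=(-14.8451,-7.3508) T_A=(-23.1736,-17.5743) T_B=(-27.6037,-10.6828) sweep=36.1961

bisector direction at 32.7344° = (0.841186,0.540746)
center distance |VC| = r/sin(θ/2) = 13.186538/sin(71.9019°) = 13.872881
C = V + |VC|·bis = (-14.8451,-7.3508)
T_A = V + ((C−V)·d_A)·d_A = V + 4.3095·d_A = (-23.1736,-17.5743)
T_B = V + ((C−V)·d_B)·d_B = V + 4.3095·d_B = (-27.6037,-10.6828)
sweep = 180° − θ = 36.1961°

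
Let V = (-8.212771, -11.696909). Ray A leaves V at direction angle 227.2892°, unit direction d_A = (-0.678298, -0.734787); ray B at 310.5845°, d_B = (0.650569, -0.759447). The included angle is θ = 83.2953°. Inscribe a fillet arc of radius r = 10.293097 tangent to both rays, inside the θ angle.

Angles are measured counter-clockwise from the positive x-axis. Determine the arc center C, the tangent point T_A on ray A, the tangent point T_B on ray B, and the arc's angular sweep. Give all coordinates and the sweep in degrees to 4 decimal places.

bisector direction at 268.9368° = (-0.018554,-0.999828)
center distance |VC| = r/sin(θ/2) = 10.293097/sin(41.6476°) = 15.488872
C = V + |VC|·bis = (-8.5002,-27.1831)
T_A = V + ((C−V)·d_A)·d_A = V + 11.5740·d_A = (-16.0634,-20.2013)
T_B = V + ((C−V)·d_B)·d_B = V + 11.5740·d_B = (-0.6831,-20.4867)
sweep = 180° − θ = 96.7047°

center=(-8.5002,-27.1831) T_A=(-16.0634,-20.2013) T_B=(-0.6831,-20.4867) sweep=96.7047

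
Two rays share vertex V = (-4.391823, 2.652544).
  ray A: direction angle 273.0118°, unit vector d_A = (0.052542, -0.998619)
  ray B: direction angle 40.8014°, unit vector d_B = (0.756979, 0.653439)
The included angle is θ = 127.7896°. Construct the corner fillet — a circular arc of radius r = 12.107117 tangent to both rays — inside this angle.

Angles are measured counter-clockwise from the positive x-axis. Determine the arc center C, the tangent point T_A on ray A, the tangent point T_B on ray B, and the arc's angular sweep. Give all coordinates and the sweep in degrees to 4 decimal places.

bisector direction at 336.9066° = (0.919867,-0.392231)
center distance |VC| = r/sin(θ/2) = 12.107117/sin(63.8948°) = 13.482498
C = V + |VC|·bis = (8.0103,-2.6357)
T_A = V + ((C−V)·d_A)·d_A = V + 5.9326·d_A = (-4.0801,-3.2718)
T_B = V + ((C−V)·d_B)·d_B = V + 5.9326·d_B = (0.0990,6.5291)
sweep = 180° − θ = 52.2104°

center=(8.0103,-2.6357) T_A=(-4.0801,-3.2718) T_B=(0.0990,6.5291) sweep=52.2104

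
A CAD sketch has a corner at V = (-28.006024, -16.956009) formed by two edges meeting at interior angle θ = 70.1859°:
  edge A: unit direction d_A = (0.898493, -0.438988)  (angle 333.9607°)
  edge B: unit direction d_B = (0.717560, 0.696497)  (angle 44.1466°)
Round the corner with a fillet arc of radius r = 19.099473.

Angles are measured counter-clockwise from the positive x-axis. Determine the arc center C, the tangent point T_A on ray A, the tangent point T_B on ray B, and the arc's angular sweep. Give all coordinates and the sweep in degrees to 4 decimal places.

center=(4.8021,-11.7282) T_A=(-3.5824,-28.8890) T_B=(-8.5007,1.9768) sweep=109.8141

bisector direction at 9.0536° = (0.987541,0.157359)
center distance |VC| = r/sin(θ/2) = 19.099473/sin(35.0930°) = 33.221988
C = V + |VC|·bis = (4.8021,-11.7282)
T_A = V + ((C−V)·d_A)·d_A = V + 27.1829·d_A = (-3.5824,-28.8890)
T_B = V + ((C−V)·d_B)·d_B = V + 27.1829·d_B = (-8.5007,1.9768)
sweep = 180° − θ = 109.8141°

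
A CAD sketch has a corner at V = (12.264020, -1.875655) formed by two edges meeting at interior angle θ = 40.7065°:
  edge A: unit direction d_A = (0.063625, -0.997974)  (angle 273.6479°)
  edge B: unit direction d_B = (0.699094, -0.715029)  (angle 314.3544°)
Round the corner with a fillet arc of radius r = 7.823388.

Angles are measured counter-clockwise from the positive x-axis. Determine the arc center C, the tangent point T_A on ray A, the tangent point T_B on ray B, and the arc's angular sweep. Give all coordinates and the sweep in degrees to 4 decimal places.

bisector direction at 294.0011° = (0.406755,-0.913537)
center distance |VC| = r/sin(θ/2) = 7.823388/sin(20.3532°) = 22.493464
C = V + |VC|·bis = (21.4133,-22.4243)
T_A = V + ((C−V)·d_A)·d_A = V + 21.0891·d_A = (13.6058,-22.9220)
T_B = V + ((C−V)·d_B)·d_B = V + 21.0891·d_B = (27.0073,-16.9550)
sweep = 180° − θ = 139.2935°

center=(21.4133,-22.4243) T_A=(13.6058,-22.9220) T_B=(27.0073,-16.9550) sweep=139.2935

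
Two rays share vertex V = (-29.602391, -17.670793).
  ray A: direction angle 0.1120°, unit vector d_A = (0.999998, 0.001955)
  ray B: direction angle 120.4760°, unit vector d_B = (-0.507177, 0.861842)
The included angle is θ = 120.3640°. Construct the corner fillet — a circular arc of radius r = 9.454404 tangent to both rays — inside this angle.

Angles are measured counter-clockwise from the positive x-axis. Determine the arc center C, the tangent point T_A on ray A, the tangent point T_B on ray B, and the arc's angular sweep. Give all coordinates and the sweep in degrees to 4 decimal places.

bisector direction at 60.2940° = (0.495550,0.868580)
center distance |VC| = r/sin(θ/2) = 9.454404/sin(60.1820°) = 10.897076
C = V + |VC|·bis = (-24.2023,-8.2058)
T_A = V + ((C−V)·d_A)·d_A = V + 5.4185·d_A = (-24.1839,-17.6602)
T_B = V + ((C−V)·d_B)·d_B = V + 5.4185·d_B = (-32.3505,-13.0009)
sweep = 180° − θ = 59.6360°

center=(-24.2023,-8.2058) T_A=(-24.1839,-17.6602) T_B=(-32.3505,-13.0009) sweep=59.6360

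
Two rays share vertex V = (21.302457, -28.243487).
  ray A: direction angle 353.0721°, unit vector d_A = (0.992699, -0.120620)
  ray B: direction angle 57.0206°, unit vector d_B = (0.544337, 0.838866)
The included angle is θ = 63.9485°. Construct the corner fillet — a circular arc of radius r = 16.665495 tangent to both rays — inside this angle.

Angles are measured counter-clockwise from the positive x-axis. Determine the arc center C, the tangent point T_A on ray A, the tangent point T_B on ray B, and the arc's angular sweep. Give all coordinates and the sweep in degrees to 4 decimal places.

center=(49.8148,-14.9199) T_A=(47.8046,-31.4637) T_B=(35.8347,-5.8482) sweep=116.0515

bisector direction at 25.0463° = (0.905966,0.423351)
center distance |VC| = r/sin(θ/2) = 16.665495/sin(31.9743°) = 31.471759
C = V + |VC|·bis = (49.8148,-14.9199)
T_A = V + ((C−V)·d_A)·d_A = V + 26.6971·d_A = (47.8046,-31.4637)
T_B = V + ((C−V)·d_B)·d_B = V + 26.6971·d_B = (35.8347,-5.8482)
sweep = 180° − θ = 116.0515°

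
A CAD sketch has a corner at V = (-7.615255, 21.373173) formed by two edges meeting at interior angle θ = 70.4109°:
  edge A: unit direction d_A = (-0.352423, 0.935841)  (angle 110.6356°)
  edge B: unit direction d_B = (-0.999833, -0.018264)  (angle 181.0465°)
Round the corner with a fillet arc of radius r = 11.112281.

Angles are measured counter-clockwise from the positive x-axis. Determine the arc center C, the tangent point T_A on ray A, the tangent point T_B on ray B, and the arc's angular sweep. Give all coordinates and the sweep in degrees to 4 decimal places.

center=(-23.5651,32.1960) T_A=(-13.1657,36.1122) T_B=(-23.3621,21.0855) sweep=109.5891

bisector direction at 145.8410° = (-0.827483,0.561491)
center distance |VC| = r/sin(θ/2) = 11.112281/sin(35.2054°) = 19.275087
C = V + |VC|·bis = (-23.5651,32.1960)
T_A = V + ((C−V)·d_A)·d_A = V + 15.7495·d_A = (-13.1657,36.1122)
T_B = V + ((C−V)·d_B)·d_B = V + 15.7495·d_B = (-23.3621,21.0855)
sweep = 180° − θ = 109.5891°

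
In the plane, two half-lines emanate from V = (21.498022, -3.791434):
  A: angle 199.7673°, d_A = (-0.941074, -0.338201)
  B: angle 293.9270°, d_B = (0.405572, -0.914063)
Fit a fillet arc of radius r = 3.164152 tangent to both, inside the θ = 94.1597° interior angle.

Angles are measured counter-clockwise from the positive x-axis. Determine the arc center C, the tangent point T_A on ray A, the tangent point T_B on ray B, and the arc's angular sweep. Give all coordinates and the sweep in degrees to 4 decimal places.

bisector direction at 246.8471° = (-0.393185,-0.919459)
center distance |VC| = r/sin(θ/2) = 3.164152/sin(47.0799°) = 4.320821
C = V + |VC|·bis = (19.7991,-7.7643)
T_A = V + ((C−V)·d_A)·d_A = V + 2.9424·d_A = (18.7290,-4.7866)
T_B = V + ((C−V)·d_B)·d_B = V + 2.9424·d_B = (22.6914,-6.4810)
sweep = 180° − θ = 85.8403°

center=(19.7991,-7.7643) T_A=(18.7290,-4.7866) T_B=(22.6914,-6.4810) sweep=85.8403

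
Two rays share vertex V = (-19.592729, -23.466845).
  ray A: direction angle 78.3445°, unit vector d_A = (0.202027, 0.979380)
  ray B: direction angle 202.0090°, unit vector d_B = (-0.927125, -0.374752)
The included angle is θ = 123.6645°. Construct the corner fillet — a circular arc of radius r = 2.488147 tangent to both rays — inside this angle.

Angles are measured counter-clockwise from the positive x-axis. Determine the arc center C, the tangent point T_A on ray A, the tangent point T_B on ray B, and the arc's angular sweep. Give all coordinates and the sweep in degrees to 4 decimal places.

bisector direction at 140.1767° = (-0.768024,0.640421)
center distance |VC| = r/sin(θ/2) = 2.488147/sin(61.8323°) = 2.822407
C = V + |VC|·bis = (-21.7604,-21.6593)
T_A = V + ((C−V)·d_A)·d_A = V + 1.3323·d_A = (-19.3236,-22.1620)
T_B = V + ((C−V)·d_B)·d_B = V + 1.3323·d_B = (-20.8280,-23.9661)
sweep = 180° − θ = 56.3355°

center=(-21.7604,-21.6593) T_A=(-19.3236,-22.1620) T_B=(-20.8280,-23.9661) sweep=56.3355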